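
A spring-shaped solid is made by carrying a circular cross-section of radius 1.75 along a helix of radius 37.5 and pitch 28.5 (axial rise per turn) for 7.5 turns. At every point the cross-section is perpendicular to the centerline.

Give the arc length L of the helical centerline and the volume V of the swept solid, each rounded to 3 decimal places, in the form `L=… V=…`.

2πR = 2π·37.5 = 235.619449
per-turn = √(235.619449² + 28.5²) = √(55516.5248 + 812.25) = √56328.7748 = 237.336838
L = 7.5 × 237.336838 = 1780.026286
V = π·1.75² × L = 9.621128 × 1780.026286 = 17125.859857

L=1780.026 V=17125.860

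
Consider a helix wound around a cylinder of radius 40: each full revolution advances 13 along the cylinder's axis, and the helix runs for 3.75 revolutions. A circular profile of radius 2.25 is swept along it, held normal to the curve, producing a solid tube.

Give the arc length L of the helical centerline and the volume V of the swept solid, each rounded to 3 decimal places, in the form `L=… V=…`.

L=943.738 V=15009.501

2πR = 2π·40 = 251.327412
per-turn = √(251.327412² + 13²) = √(63165.4682 + 169) = √63334.4682 = 251.663403
L = 3.75 × 251.663403 = 943.737759
V = π·2.25² × L = 15.904313 × 943.737759 = 15009.500536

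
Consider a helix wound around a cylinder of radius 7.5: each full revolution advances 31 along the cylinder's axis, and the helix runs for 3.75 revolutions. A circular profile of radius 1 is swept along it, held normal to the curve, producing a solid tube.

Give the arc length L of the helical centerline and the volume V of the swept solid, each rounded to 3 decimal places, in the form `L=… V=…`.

L=211.523 V=664.520

2πR = 2π·7.5 = 47.123890
per-turn = √(47.123890² + 31²) = √(2220.6610 + 961) = √3181.6610 = 56.406214
L = 3.75 × 56.406214 = 211.523303
V = π·1² × L = 3.141593 × 211.523303 = 664.520054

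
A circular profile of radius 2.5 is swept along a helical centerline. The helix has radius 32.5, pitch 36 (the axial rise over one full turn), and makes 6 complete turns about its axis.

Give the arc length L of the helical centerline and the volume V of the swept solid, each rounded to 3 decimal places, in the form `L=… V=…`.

2πR = 2π·32.5 = 204.203522
per-turn = √(204.203522² + 36²) = √(41699.0786 + 1296) = √42995.0786 = 207.352547
L = 6 × 207.352547 = 1244.115280
V = π·2.5² × L = 19.634954 × 1244.115280 = 24428.146395

L=1244.115 V=24428.146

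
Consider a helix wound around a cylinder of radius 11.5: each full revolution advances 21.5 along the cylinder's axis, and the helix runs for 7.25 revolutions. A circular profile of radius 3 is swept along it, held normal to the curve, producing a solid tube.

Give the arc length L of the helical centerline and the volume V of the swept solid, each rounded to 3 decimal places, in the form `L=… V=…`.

L=546.559 V=15453.596

2πR = 2π·11.5 = 72.256631
per-turn = √(72.256631² + 21.5²) = √(5221.0207 + 462.25) = √5683.2707 = 75.387471
L = 7.25 × 75.387471 = 546.559162
V = π·3² × L = 28.274334 × 546.559162 = 15453.596235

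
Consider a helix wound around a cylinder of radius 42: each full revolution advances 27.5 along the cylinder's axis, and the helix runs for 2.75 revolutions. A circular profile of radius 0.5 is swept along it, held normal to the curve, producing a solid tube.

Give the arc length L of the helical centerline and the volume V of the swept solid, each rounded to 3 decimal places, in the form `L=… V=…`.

2πR = 2π·42 = 263.893783
per-turn = √(263.893783² + 27.5²) = √(69639.9287 + 756.25) = √70396.1787 = 265.322782
L = 2.75 × 265.322782 = 729.637651
V = π·0.5² × L = 0.785398 × 729.637651 = 573.056071

L=729.638 V=573.056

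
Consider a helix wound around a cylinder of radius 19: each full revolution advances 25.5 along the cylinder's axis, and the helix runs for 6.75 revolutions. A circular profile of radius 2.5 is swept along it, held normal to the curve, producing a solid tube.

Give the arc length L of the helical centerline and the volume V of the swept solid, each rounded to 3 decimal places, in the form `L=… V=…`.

L=823.997 V=16179.137

2πR = 2π·19 = 119.380521
per-turn = √(119.380521² + 25.5²) = √(14251.7088 + 650.25) = √14901.9588 = 122.073579
L = 6.75 × 122.073579 = 823.996660
V = π·2.5² × L = 19.634954 × 823.996660 = 16179.136586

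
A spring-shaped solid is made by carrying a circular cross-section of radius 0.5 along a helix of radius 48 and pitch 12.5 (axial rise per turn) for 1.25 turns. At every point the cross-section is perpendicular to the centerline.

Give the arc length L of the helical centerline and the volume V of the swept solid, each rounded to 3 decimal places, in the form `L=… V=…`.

2πR = 2π·48 = 301.592895
per-turn = √(301.592895² + 12.5²) = √(90958.2742 + 156.25) = √91114.5242 = 301.851825
L = 1.25 × 301.851825 = 377.314781
V = π·0.5² × L = 0.785398 × 377.314781 = 296.342336

L=377.315 V=296.342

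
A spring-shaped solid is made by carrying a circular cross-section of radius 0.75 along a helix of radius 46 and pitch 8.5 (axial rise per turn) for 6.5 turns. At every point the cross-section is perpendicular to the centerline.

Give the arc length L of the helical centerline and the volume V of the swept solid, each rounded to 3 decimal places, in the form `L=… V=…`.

L=1879.485 V=3321.324

2πR = 2π·46 = 289.026524
per-turn = √(289.026524² + 8.5²) = √(83536.3317 + 72.25) = √83608.5817 = 289.151486
L = 6.5 × 289.151486 = 1879.484657
V = π·0.75² × L = 1.767146 × 1879.484657 = 3321.323544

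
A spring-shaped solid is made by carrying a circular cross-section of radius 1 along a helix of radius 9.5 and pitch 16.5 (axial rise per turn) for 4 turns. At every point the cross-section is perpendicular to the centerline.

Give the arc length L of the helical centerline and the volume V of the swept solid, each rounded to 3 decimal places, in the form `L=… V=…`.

L=247.715 V=778.220

2πR = 2π·9.5 = 59.690260
per-turn = √(59.690260² + 16.5²) = √(3562.9272 + 272.25) = √3835.1772 = 61.928807
L = 4 × 61.928807 = 247.715230
V = π·1² × L = 3.141593 × 247.715230 = 778.220346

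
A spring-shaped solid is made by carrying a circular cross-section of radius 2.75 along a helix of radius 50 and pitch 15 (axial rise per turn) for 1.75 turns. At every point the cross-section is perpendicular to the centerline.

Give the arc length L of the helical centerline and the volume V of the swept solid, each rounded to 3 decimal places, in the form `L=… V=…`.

2πR = 2π·50 = 314.159265
per-turn = √(314.159265² + 15²) = √(98696.0440 + 225) = √98921.0440 = 314.517160
L = 1.75 × 314.517160 = 550.405030
V = π·2.75² × L = 23.758294 × 550.405030 = 13076.684771

L=550.405 V=13076.685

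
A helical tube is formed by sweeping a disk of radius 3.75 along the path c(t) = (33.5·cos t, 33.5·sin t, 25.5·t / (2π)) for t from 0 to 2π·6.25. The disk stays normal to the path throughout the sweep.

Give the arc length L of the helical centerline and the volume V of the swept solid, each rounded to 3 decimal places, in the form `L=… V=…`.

2πR = 2π·33.5 = 210.486708
per-turn = √(210.486708² + 25.5²) = √(44304.6542 + 650.25) = √44954.9042 = 212.025716
L = 6.25 × 212.025716 = 1325.160724
V = π·3.75² × L = 44.178647 × 1325.160724 = 58543.807421

L=1325.161 V=58543.807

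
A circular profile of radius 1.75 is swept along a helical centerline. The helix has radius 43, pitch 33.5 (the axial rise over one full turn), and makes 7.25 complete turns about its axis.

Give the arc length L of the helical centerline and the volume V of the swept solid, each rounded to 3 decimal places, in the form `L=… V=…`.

L=1973.783 V=18990.018

2πR = 2π·43 = 270.176968
per-turn = √(270.176968² + 33.5²) = √(72995.5942 + 1122.25) = √74117.8442 = 272.245926
L = 7.25 × 272.245926 = 1973.782963
V = π·1.75² × L = 9.621128 × 1973.782963 = 18990.017543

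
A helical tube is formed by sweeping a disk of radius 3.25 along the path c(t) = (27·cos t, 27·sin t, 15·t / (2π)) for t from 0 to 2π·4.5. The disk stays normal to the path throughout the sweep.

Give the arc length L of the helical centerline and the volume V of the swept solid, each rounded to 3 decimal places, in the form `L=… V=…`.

2πR = 2π·27 = 169.646003
per-turn = √(169.646003² + 15²) = √(28779.7664 + 225) = √29004.7664 = 170.307858
L = 4.5 × 170.307858 = 766.385360
V = π·3.25² × L = 33.183072 × 766.385360 = 25431.020895

L=766.385 V=25431.021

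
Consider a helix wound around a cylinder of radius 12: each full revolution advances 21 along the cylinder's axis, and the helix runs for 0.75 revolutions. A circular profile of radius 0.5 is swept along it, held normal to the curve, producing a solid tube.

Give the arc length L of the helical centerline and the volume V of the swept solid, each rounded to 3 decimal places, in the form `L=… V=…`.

2πR = 2π·12 = 75.398224
per-turn = √(75.398224² + 21²) = √(5684.8921 + 441) = √6125.8921 = 78.268079
L = 0.75 × 78.268079 = 58.701059
V = π·0.5² × L = 0.785398 × 58.701059 = 46.103704

L=58.701 V=46.104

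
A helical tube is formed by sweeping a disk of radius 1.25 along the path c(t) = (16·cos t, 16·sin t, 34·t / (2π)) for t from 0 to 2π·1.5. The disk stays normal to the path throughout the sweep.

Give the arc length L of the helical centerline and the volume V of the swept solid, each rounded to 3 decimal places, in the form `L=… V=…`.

L=159.187 V=781.408

2πR = 2π·16 = 100.530965
per-turn = √(100.530965² + 34²) = √(10106.4749 + 1156) = √11262.4749 = 106.124808
L = 1.5 × 106.124808 = 159.187212
V = π·1.25² × L = 4.908739 × 159.187212 = 781.408401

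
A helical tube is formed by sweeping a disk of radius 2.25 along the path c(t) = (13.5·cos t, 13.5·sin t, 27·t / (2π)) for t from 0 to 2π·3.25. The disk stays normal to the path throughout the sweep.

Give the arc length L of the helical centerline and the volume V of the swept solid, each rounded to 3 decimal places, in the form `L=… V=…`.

2πR = 2π·13.5 = 84.823002
per-turn = √(84.823002² + 27²) = √(7194.9416 + 729) = √7923.9416 = 89.016524
L = 3.25 × 89.016524 = 289.303704
V = π·2.25² × L = 15.904313 × 289.303704 = 4601.176608

L=289.304 V=4601.177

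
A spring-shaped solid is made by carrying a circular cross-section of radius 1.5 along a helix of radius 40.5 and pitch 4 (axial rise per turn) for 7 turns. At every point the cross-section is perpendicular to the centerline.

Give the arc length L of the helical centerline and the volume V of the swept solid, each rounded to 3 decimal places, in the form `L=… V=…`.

2πR = 2π·40.5 = 254.469005
per-turn = √(254.469005² + 4²) = √(64754.4745 + 16) = √64770.4745 = 254.500441
L = 7 × 254.500441 = 1781.503087
V = π·1.5² × L = 7.068583 × 1781.503087 = 12592.703274

L=1781.503 V=12592.703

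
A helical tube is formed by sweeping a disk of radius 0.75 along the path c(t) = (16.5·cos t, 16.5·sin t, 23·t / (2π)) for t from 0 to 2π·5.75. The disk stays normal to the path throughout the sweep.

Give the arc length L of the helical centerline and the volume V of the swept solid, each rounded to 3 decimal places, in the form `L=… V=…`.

L=610.611 V=1079.039

2πR = 2π·16.5 = 103.672558
per-turn = √(103.672558² + 23²) = √(10747.9992 + 529) = √11276.9992 = 106.193216
L = 5.75 × 106.193216 = 610.610994
V = π·0.75² × L = 1.767146 × 610.610994 = 1079.038695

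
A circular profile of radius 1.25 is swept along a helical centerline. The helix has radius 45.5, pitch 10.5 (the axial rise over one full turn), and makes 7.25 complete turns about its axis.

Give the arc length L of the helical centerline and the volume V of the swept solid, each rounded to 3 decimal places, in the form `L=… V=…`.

L=2074.063 V=10181.034

2πR = 2π·45.5 = 285.884931
per-turn = √(285.884931² + 10.5²) = √(81730.1940 + 110.25) = √81840.4440 = 286.077689
L = 7.25 × 286.077689 = 2074.063244
V = π·1.25² × L = 4.908739 × 2074.063244 = 10181.034141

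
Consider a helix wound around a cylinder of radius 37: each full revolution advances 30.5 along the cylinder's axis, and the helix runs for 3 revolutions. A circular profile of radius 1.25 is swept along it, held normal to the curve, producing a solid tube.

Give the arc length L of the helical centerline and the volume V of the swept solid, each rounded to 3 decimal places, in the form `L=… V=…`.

2πR = 2π·37 = 232.477856
per-turn = √(232.477856² + 30.5²) = √(54045.9537 + 930.25) = √54976.2037 = 234.470049
L = 3 × 234.470049 = 703.410146
V = π·1.25² × L = 4.908739 × 703.410146 = 3452.856479

L=703.410 V=3452.856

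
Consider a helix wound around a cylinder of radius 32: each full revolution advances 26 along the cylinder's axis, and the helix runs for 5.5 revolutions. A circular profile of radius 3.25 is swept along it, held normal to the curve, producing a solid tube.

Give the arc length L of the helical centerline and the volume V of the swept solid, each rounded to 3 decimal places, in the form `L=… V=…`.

2πR = 2π·32 = 201.061930
per-turn = √(201.061930² + 26²) = √(40425.8996 + 676) = √41101.8996 = 202.736034
L = 5.5 × 202.736034 = 1115.048189
V = π·3.25² × L = 33.183072 × 1115.048189 = 37000.724788

L=1115.048 V=37000.725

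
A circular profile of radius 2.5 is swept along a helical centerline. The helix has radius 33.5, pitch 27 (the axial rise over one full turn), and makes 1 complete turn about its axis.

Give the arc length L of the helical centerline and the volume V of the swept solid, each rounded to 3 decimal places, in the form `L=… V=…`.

L=212.211 V=4166.760

2πR = 2π·33.5 = 210.486708
per-turn = √(210.486708² + 27²) = √(44304.6542 + 729) = √45033.6542 = 212.211343
L = 1 × 212.211343 = 212.211343
V = π·2.5² × L = 19.634954 × 212.211343 = 4166.759979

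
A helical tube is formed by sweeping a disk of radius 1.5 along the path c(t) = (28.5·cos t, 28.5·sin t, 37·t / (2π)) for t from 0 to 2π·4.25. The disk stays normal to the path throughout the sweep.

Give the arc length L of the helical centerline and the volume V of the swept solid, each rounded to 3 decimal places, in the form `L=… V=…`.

L=777.127 V=5493.185

2πR = 2π·28.5 = 179.070781
per-turn = √(179.070781² + 37²) = √(32066.3447 + 1369) = √33435.3447 = 182.853342
L = 4.25 × 182.853342 = 777.126704
V = π·1.5² × L = 7.068583 × 777.126704 = 5493.184972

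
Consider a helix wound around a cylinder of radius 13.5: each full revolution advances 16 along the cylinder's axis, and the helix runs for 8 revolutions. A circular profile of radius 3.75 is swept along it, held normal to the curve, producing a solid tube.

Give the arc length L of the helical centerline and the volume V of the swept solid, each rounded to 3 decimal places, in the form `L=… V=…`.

L=690.551 V=30507.595

2πR = 2π·13.5 = 84.823002
per-turn = √(84.823002² + 16²) = √(7194.9416 + 256) = √7450.9416 = 86.318837
L = 8 × 86.318837 = 690.550695
V = π·3.75² × L = 44.178647 × 690.550695 = 30507.595195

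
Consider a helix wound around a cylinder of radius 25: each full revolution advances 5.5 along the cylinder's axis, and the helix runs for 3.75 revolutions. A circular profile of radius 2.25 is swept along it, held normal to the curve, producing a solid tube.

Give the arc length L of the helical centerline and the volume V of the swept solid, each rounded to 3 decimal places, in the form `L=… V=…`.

L=589.410 V=9374.155

2πR = 2π·25 = 157.079633
per-turn = √(157.079633² + 5.5²) = √(24674.0110 + 30.25) = √24704.2610 = 157.175892
L = 3.75 × 157.175892 = 589.409595
V = π·2.25² × L = 15.904313 × 589.409595 = 9374.154567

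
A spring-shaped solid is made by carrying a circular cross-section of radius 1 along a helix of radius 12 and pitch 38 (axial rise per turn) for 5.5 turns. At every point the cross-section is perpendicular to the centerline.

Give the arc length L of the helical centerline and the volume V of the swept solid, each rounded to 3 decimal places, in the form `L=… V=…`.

L=464.380 V=1458.893

2πR = 2π·12 = 75.398224
per-turn = √(75.398224² + 38²) = √(5684.8921 + 1444) = √7128.8921 = 84.432767
L = 5.5 × 84.432767 = 464.380218
V = π·1² × L = 3.141593 × 464.380218 = 1458.893482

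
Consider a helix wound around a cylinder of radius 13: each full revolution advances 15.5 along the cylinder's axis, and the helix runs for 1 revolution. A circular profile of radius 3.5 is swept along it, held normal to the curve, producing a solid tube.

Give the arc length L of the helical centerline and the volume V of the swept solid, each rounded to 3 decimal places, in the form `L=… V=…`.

L=83.139 V=3199.566

2πR = 2π·13 = 81.681409
per-turn = √(81.681409² + 15.5²) = √(6671.8526 + 240.25) = √6912.1026 = 83.139056
L = 1 × 83.139056 = 83.139056
V = π·3.5² × L = 38.484510 × 83.139056 = 3199.565819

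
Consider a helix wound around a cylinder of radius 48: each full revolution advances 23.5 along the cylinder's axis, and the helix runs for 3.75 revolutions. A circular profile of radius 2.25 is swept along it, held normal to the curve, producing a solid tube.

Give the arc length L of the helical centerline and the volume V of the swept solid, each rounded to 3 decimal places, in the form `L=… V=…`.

L=1134.401 V=18041.876

2πR = 2π·48 = 301.592895
per-turn = √(301.592895² + 23.5²) = √(90958.2742 + 552.25) = √91510.5242 = 302.507065
L = 3.75 × 302.507065 = 1134.401492
V = π·2.25² × L = 15.904313 × 1134.401492 = 18041.876186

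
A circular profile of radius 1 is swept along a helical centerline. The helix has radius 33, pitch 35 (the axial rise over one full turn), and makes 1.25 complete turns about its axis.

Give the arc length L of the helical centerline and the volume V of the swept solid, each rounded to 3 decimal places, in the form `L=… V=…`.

2πR = 2π·33 = 207.345115
per-turn = √(207.345115² + 35²) = √(42991.9968 + 1225) = √44216.9968 = 210.278379
L = 1.25 × 210.278379 = 262.847974
V = π·1² × L = 3.141593 × 262.847974 = 825.761264

L=262.848 V=825.761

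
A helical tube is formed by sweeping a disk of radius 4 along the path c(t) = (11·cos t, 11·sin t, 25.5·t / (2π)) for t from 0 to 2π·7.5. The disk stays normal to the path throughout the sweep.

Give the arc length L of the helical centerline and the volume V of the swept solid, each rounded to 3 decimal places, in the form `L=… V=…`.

2πR = 2π·11 = 69.115038
per-turn = √(69.115038² + 25.5²) = √(4776.8885 + 650.25) = √5427.1385 = 73.669115
L = 7.5 × 73.669115 = 552.518364
V = π·4² × L = 50.265482 × 552.518364 = 27772.602122

L=552.518 V=27772.602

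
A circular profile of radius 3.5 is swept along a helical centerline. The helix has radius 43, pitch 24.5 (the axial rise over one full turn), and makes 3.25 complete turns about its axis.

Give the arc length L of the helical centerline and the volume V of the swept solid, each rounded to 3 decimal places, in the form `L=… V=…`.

L=881.678 V=33930.946

2πR = 2π·43 = 270.176968
per-turn = √(270.176968² + 24.5²) = √(72995.5942 + 600.25) = √73595.8442 = 271.285540
L = 3.25 × 271.285540 = 881.678005
V = π·3.5² × L = 38.484510 × 881.678005 = 33930.945991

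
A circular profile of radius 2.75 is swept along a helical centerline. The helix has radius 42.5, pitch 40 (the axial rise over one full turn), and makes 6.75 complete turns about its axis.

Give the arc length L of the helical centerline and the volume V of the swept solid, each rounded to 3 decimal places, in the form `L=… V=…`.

L=1822.599 V=43301.835

2πR = 2π·42.5 = 267.035376
per-turn = √(267.035376² + 40²) = √(71307.8918 + 1600) = √72907.8918 = 270.014614
L = 6.75 × 270.014614 = 1822.598645
V = π·2.75² × L = 23.758294 × 1822.598645 = 43301.835254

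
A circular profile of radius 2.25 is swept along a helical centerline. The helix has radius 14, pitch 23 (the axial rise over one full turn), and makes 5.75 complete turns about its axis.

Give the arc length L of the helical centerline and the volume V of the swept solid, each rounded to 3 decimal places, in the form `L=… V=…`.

2πR = 2π·14 = 87.964594
per-turn = √(87.964594² + 23²) = √(7737.7699 + 529) = √8266.7699 = 90.921779
L = 5.75 × 90.921779 = 522.800228
V = π·2.25² × L = 15.904313 × 522.800228 = 8314.778359

L=522.800 V=8314.778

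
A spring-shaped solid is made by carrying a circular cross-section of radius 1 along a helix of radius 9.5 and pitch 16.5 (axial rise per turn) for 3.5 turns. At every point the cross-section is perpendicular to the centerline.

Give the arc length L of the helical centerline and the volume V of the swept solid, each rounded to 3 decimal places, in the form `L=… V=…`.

L=216.751 V=680.943

2πR = 2π·9.5 = 59.690260
per-turn = √(59.690260² + 16.5²) = √(3562.9272 + 272.25) = √3835.1772 = 61.928807
L = 3.5 × 61.928807 = 216.750826
V = π·1² × L = 3.141593 × 216.750826 = 680.942803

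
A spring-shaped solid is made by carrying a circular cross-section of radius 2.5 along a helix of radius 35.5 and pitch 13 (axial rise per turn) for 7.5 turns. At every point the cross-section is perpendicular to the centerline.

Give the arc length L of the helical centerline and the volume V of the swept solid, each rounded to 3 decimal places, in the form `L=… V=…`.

2πR = 2π·35.5 = 223.053078
per-turn = √(223.053078² + 13²) = √(49752.6758 + 169) = √49921.6758 = 223.431591
L = 7.5 × 223.431591 = 1675.736931
V = π·2.5² × L = 19.634954 × 1675.736931 = 32903.017705

L=1675.737 V=32903.018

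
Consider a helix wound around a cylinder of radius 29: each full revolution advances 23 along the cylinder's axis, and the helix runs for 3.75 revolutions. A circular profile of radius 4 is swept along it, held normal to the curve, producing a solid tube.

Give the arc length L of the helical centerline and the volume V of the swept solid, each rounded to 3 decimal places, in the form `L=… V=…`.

2πR = 2π·29 = 182.212374
per-turn = √(182.212374² + 23²) = √(33201.3492 + 529) = √33730.3492 = 183.658240
L = 3.75 × 183.658240 = 688.718401
V = π·4² × L = 50.265482 × 688.718401 = 34618.762697

L=688.718 V=34618.763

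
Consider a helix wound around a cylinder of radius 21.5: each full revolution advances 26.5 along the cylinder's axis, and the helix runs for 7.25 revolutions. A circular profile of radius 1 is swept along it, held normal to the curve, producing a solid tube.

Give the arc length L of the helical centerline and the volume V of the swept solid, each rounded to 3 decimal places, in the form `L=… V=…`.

L=998.058 V=3135.492

2πR = 2π·21.5 = 135.088484
per-turn = √(135.088484² + 26.5²) = √(18248.8985 + 702.25) = √18951.1485 = 137.663171
L = 7.25 × 137.663171 = 998.057987
V = π·1² × L = 3.141593 × 998.057987 = 3135.491639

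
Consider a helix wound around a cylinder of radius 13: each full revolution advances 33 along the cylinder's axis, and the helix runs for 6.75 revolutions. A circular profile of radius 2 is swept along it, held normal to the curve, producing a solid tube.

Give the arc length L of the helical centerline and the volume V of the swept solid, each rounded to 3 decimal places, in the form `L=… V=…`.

2πR = 2π·13 = 81.681409
per-turn = √(81.681409² + 33²) = √(6671.8526 + 1089) = √7760.8526 = 88.095701
L = 6.75 × 88.095701 = 594.645983
V = π·2² × L = 12.566371 × 594.645983 = 7472.541810

L=594.646 V=7472.542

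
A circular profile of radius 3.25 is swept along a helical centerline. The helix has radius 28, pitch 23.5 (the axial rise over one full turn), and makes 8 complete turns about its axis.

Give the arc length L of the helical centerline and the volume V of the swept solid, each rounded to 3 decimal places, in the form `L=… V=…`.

2πR = 2π·28 = 175.929189
per-turn = √(175.929189² + 23.5²) = √(30951.0794 + 552.25) = √31503.3294 = 177.491773
L = 8 × 177.491773 = 1419.934182
V = π·3.25² × L = 33.183072 × 1419.934182 = 47117.778775

L=1419.934 V=47117.779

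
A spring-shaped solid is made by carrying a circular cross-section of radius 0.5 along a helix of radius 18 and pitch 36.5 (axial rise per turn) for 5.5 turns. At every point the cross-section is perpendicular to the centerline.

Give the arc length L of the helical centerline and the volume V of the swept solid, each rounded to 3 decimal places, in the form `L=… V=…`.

2πR = 2π·18 = 113.097336
per-turn = √(113.097336² + 36.5²) = √(12791.0073 + 1332.25) = √14123.2573 = 118.841311
L = 5.5 × 118.841311 = 653.627213
V = π·0.5² × L = 0.785398 × 653.627213 = 513.357613

L=653.627 V=513.358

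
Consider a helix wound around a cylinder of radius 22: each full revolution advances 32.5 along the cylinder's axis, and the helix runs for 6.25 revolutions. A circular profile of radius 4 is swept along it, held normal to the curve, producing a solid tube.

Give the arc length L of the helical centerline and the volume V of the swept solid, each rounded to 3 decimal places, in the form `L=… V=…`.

L=887.496 V=44610.399

2πR = 2π·22 = 138.230077
per-turn = √(138.230077² + 32.5²) = √(19107.5541 + 1056.25) = √20163.8041 = 141.999310
L = 6.25 × 141.999310 = 887.495689
V = π·4² × L = 50.265482 × 887.495689 = 44610.399000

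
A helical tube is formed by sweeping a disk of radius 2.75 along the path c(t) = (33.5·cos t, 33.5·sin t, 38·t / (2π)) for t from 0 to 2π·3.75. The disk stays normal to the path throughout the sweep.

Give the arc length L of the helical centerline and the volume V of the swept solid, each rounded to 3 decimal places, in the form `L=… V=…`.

L=802.085 V=19056.173

2πR = 2π·33.5 = 210.486708
per-turn = √(210.486708² + 38²) = √(44304.6542 + 1444) = √45748.6542 = 213.889350
L = 3.75 × 213.889350 = 802.085063
V = π·2.75² × L = 23.758294 × 802.085063 = 19056.173107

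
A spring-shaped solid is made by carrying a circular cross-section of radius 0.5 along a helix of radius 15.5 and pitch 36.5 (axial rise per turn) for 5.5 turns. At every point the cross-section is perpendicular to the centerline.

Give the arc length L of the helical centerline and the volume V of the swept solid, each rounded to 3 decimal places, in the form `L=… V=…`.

L=572.025 V=449.267

2πR = 2π·15.5 = 97.389372
per-turn = √(97.389372² + 36.5²) = √(9484.6898 + 1332.25) = √10816.9398 = 104.004518
L = 5.5 × 104.004518 = 572.024851
V = π·0.5² × L = 0.785398 × 572.024851 = 449.267267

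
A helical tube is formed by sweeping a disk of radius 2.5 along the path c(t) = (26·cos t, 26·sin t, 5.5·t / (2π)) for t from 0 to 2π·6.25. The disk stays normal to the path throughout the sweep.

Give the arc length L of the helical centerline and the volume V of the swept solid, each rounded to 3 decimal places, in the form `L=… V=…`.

2πR = 2π·26 = 163.362818
per-turn = √(163.362818² + 5.5²) = √(26687.4103 + 30.25) = √26717.6603 = 163.455377
L = 6.25 × 163.455377 = 1021.596107
V = π·2.5² × L = 19.634954 × 1021.596107 = 20058.992651

L=1021.596 V=20058.993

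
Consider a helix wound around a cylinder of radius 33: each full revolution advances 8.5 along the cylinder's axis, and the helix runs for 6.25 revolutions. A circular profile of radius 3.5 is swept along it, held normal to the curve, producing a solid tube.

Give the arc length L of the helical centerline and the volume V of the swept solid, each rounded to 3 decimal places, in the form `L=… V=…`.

L=1296.995 V=49914.234

2πR = 2π·33 = 207.345115
per-turn = √(207.345115² + 8.5²) = √(42991.9968 + 72.25) = √43064.2468 = 207.519268
L = 6.25 × 207.519268 = 1296.995428
V = π·3.5² × L = 38.484510 × 1296.995428 = 49914.233516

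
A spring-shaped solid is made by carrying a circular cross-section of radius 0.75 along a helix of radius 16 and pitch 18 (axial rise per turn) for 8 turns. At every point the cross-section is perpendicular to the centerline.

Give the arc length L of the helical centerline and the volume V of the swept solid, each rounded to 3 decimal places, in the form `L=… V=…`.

L=817.038 V=1443.825

2πR = 2π·16 = 100.530965
per-turn = √(100.530965² + 18²) = √(10106.4749 + 324) = √10430.4749 = 102.129696
L = 8 × 102.129696 = 817.037572
V = π·0.75² × L = 1.767146 × 817.037572 = 1443.824569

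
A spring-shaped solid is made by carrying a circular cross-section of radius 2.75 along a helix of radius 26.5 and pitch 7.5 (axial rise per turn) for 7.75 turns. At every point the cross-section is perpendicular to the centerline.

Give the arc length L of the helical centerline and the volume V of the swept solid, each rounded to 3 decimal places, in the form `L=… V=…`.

L=1291.718 V=30689.007

2πR = 2π·26.5 = 166.504411
per-turn = √(166.504411² + 7.5²) = √(27723.7188 + 56.25) = √27779.9688 = 166.673239
L = 7.75 × 166.673239 = 1291.717606
V = π·2.75² × L = 23.758294 × 1291.717606 = 30689.007222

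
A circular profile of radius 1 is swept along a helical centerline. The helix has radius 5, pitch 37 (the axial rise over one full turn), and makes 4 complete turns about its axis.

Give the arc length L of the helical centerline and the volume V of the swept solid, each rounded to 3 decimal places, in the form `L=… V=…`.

L=194.153 V=609.949

2πR = 2π·5 = 31.415927
per-turn = √(31.415927² + 37²) = √(986.9604 + 1369) = √2355.9604 = 48.538237
L = 4 × 48.538237 = 194.152948
V = π·1² × L = 3.141593 × 194.152948 = 609.949474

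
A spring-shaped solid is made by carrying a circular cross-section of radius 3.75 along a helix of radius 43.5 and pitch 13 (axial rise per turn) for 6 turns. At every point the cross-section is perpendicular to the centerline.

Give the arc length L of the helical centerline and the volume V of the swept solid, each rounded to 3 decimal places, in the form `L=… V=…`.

L=1641.765 V=72530.969

2πR = 2π·43.5 = 273.318561
per-turn = √(273.318561² + 13²) = √(74703.0357 + 169) = √74872.0357 = 273.627549
L = 6 × 273.627549 = 1641.765296
V = π·3.75² × L = 44.178647 × 1641.765296 = 72530.968941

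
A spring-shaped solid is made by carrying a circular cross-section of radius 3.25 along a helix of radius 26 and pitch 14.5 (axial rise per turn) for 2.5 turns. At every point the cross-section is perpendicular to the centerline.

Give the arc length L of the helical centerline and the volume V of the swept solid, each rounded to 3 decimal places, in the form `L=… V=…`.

2πR = 2π·26 = 163.362818
per-turn = √(163.362818² + 14.5²) = √(26687.4103 + 210.25) = √26897.6603 = 164.005062
L = 2.5 × 164.005062 = 410.012655
V = π·3.25² × L = 33.183072 × 410.012655 = 13605.479602

L=410.013 V=13605.480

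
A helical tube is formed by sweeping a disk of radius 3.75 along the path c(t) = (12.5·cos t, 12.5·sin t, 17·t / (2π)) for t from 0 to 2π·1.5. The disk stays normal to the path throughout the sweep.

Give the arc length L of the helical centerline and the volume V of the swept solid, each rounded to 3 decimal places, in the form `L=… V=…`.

L=120.538 V=5325.201

2πR = 2π·12.5 = 78.539816
per-turn = √(78.539816² + 17²) = √(6168.5028 + 289) = √6457.5028 = 80.358589
L = 1.5 × 80.358589 = 120.537883
V = π·3.75² × L = 44.178647 × 120.537883 = 5325.200537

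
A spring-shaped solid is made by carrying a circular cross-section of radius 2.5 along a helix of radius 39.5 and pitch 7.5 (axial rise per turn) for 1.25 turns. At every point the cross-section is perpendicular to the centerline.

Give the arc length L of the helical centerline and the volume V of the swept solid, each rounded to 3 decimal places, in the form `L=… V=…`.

2πR = 2π·39.5 = 248.185820
per-turn = √(248.185820² + 7.5²) = √(61596.2011 + 56.25) = √61652.4511 = 248.299116
L = 1.25 × 248.299116 = 310.373895
V = π·2.5² × L = 19.634954 × 310.373895 = 6094.177180

L=310.374 V=6094.177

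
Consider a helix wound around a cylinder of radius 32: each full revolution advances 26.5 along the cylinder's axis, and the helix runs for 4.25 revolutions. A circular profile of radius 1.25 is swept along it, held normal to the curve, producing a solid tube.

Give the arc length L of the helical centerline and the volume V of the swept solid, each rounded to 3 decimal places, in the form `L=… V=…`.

L=861.903 V=4230.858

2πR = 2π·32 = 201.061930
per-turn = √(201.061930² + 26.5²) = √(40425.8996 + 702.25) = √41128.1496 = 202.800763
L = 4.25 × 202.800763 = 861.903244
V = π·1.25² × L = 4.908739 × 861.903244 = 4230.857657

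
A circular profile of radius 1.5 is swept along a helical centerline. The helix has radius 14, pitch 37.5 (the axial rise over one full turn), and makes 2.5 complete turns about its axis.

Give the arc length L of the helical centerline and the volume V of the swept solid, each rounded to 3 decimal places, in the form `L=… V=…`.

L=239.061 V=1689.822

2πR = 2π·14 = 87.964594
per-turn = √(87.964594² + 37.5²) = √(7737.7699 + 1406.25) = √9144.0199 = 95.624368
L = 2.5 × 95.624368 = 239.060921
V = π·1.5² × L = 7.068583 × 239.060921 = 1689.822076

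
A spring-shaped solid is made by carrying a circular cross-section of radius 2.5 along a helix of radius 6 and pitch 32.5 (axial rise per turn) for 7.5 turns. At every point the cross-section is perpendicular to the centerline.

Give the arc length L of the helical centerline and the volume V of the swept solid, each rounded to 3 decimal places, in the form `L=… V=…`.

L=373.307 V=7329.859

2πR = 2π·6 = 37.699112
per-turn = √(37.699112² + 32.5²) = √(1421.2230 + 1056.25) = √2477.4730 = 49.774221
L = 7.5 × 49.774221 = 373.306654
V = π·2.5² × L = 19.634954 × 373.306654 = 7329.859017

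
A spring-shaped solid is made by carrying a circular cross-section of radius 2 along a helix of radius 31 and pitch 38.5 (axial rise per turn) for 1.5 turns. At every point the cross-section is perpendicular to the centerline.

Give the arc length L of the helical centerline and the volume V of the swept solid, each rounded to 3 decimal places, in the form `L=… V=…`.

2πR = 2π·31 = 194.778745
per-turn = √(194.778745² + 38.5²) = √(37938.7593 + 1482.25) = √39421.0093 = 198.547247
L = 1.5 × 198.547247 = 297.820871
V = π·2² × L = 12.566371 × 297.820871 = 3742.527437

L=297.821 V=3742.527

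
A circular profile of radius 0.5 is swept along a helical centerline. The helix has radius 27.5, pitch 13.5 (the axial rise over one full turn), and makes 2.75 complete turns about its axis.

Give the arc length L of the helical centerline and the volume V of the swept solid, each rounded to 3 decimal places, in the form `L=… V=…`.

2πR = 2π·27.5 = 172.787596
per-turn = √(172.787596² + 13.5²) = √(29855.5533 + 182.25) = √30037.8033 = 173.314175
L = 2.75 × 173.314175 = 476.613982
V = π·0.5² × L = 0.785398 × 476.613982 = 374.331746

L=476.614 V=374.332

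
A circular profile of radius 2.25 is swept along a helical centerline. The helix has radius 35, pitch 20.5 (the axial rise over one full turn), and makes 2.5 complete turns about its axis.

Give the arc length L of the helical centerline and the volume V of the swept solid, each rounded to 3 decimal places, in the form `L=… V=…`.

2πR = 2π·35 = 219.911486
per-turn = √(219.911486² + 20.5²) = √(48361.0616 + 420.25) = √48781.3116 = 220.864917
L = 2.5 × 220.864917 = 552.162293
V = π·2.25² × L = 15.904313 × 552.162293 = 8781.761821

L=552.162 V=8781.762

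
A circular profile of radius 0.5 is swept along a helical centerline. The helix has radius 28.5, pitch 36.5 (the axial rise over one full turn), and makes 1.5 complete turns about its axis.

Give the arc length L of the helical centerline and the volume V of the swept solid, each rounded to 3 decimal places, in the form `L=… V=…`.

2πR = 2π·28.5 = 179.070781
per-turn = √(179.070781² + 36.5²) = √(32066.3447 + 1332.25) = √33398.5947 = 182.752824
L = 1.5 × 182.752824 = 274.129236
V = π·0.5² × L = 0.785398 × 274.129236 = 215.300599

L=274.129 V=215.301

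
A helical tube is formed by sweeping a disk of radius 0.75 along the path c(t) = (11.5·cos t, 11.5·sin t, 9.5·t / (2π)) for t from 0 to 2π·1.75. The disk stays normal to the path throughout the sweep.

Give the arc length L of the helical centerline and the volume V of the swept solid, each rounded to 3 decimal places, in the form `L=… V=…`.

L=127.537 V=225.377

2πR = 2π·11.5 = 72.256631
per-turn = √(72.256631² + 9.5²) = √(5221.0207 + 90.25) = √5311.2707 = 72.878465
L = 1.75 × 72.878465 = 127.537315
V = π·0.75² × L = 1.767146 × 127.537315 = 225.377038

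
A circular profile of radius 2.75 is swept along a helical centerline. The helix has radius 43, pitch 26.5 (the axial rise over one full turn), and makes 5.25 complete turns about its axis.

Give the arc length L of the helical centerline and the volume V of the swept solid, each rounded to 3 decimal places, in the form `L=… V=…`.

L=1425.236 V=33861.170

2πR = 2π·43 = 270.176968
per-turn = √(270.176968² + 26.5²) = √(72995.5942 + 702.25) = √73697.8442 = 271.473469
L = 5.25 × 271.473469 = 1425.235710
V = π·2.75² × L = 23.758294 × 1425.235710 = 33861.169651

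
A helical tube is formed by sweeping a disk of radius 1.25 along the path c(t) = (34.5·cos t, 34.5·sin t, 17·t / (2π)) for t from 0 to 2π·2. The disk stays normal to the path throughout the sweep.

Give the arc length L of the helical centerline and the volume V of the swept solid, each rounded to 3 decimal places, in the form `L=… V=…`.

2πR = 2π·34.5 = 216.769893
per-turn = √(216.769893² + 17²) = √(46989.1866 + 289) = √47278.1866 = 217.435477
L = 2 × 217.435477 = 434.870954
V = π·1.25² × L = 4.908739 × 434.870954 = 2134.667801

L=434.871 V=2134.668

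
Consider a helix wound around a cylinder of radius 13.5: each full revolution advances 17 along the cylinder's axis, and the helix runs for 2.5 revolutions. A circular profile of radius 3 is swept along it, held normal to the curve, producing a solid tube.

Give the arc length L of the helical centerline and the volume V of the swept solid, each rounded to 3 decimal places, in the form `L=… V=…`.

L=216.274 V=6115.016

2πR = 2π·13.5 = 84.823002
per-turn = √(84.823002² + 17²) = √(7194.9416 + 289) = √7483.9416 = 86.509778
L = 2.5 × 86.509778 = 216.274444
V = π·3² × L = 28.274334 × 216.274444 = 6115.015835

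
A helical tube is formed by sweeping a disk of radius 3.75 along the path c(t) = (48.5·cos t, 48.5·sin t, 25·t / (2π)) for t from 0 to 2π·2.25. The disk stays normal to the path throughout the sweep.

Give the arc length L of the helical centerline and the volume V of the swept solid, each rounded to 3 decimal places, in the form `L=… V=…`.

2πR = 2π·48.5 = 304.734487
per-turn = √(304.734487² + 25²) = √(92863.1078 + 625) = √93488.1078 = 305.758251
L = 2.25 × 305.758251 = 687.956064
V = π·3.75² × L = 44.178647 × 687.956064 = 30392.967884

L=687.956 V=30392.968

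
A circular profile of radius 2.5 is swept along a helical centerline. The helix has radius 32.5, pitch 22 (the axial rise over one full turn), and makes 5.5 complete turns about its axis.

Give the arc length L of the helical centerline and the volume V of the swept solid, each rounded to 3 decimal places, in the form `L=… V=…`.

2πR = 2π·32.5 = 204.203522
per-turn = √(204.203522² + 22²) = √(41699.0786 + 484) = √42183.0786 = 205.385196
L = 5.5 × 205.385196 = 1129.618576
V = π·2.5² × L = 19.634954 × 1129.618576 = 22180.008875

L=1129.619 V=22180.009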